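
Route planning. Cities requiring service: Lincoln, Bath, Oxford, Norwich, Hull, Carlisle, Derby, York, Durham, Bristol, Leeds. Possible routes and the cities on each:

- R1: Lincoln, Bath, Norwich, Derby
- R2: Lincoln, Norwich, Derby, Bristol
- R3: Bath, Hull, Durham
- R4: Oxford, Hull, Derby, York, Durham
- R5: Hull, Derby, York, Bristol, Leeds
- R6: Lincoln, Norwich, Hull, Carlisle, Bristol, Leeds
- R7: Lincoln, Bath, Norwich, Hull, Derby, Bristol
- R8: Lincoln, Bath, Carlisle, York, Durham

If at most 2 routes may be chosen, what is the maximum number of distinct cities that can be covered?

Choosing R4, R6 covers {Lincoln, Oxford, Norwich, Hull, Carlisle, Derby, York, Durham, Bristol, Leeds} — 10 cities.
No choice of 2 routes does better; here Bath is left uncovered.

10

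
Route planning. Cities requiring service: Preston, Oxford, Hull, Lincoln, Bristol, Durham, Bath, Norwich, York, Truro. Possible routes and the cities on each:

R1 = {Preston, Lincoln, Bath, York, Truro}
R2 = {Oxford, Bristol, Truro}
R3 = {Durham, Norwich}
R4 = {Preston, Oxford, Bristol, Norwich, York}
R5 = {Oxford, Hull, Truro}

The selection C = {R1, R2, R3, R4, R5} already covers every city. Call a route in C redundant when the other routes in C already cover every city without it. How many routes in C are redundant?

2

Drop R1: Lincoln, Bath uncovered — not redundant.
Drop R2: the rest still cover every city — redundant.
Drop R3: Durham uncovered — not redundant.
Drop R4: the rest still cover every city — redundant.
Drop R5: Hull uncovered — not redundant.
2 redundant: R2, R4.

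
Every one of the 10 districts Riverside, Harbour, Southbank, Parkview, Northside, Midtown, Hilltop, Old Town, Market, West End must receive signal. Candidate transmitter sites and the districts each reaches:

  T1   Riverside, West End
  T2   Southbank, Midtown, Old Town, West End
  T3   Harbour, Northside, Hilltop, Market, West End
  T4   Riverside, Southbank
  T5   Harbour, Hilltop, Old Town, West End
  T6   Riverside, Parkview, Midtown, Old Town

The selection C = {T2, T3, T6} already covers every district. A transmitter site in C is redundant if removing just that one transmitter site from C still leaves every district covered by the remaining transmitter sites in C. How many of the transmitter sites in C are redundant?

Drop T2: Southbank uncovered — not redundant.
Drop T3: Harbour, Northside, Hilltop, Market uncovered — not redundant.
Drop T6: Riverside, Parkview uncovered — not redundant.
None of the transmitter sites in C is redundant.

0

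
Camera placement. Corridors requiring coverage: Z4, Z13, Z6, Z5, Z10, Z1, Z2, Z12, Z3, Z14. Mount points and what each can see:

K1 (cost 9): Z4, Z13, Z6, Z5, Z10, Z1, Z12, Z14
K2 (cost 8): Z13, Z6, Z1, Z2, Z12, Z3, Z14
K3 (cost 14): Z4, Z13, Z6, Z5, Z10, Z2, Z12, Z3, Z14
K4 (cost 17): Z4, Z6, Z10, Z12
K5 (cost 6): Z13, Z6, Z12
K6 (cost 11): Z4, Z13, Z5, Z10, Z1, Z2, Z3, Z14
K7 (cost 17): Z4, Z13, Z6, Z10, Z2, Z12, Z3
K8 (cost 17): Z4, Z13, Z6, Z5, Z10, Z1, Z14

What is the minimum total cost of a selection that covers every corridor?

K1, K2 cover every corridor at cost 9 + 8 = 17.
Any cover uses at least 2 camera mounts; among all covering selections none totals below 17.

17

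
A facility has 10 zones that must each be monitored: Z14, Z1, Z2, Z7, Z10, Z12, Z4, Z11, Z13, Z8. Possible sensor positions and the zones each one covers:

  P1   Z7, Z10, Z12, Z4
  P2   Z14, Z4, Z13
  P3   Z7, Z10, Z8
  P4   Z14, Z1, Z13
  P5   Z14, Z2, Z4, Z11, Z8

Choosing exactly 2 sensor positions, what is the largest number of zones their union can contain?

8

Choosing P1, P5 covers {Z14, Z2, Z7, Z10, Z12, Z4, Z11, Z8} — 8 zones.
No choice of 2 sensor positions does better; here Z1, Z13 are left uncovered.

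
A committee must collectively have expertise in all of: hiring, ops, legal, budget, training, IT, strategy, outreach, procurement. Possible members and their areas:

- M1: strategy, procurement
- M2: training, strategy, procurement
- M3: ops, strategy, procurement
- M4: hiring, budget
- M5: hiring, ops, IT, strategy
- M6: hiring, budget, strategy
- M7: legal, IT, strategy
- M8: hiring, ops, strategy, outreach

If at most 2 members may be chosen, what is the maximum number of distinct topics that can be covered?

6

Choosing M2, M5 covers {hiring, ops, training, IT, strategy, procurement} — 6 topics.
No choice of 2 members does better; here legal, budget, outreach are left uncovered.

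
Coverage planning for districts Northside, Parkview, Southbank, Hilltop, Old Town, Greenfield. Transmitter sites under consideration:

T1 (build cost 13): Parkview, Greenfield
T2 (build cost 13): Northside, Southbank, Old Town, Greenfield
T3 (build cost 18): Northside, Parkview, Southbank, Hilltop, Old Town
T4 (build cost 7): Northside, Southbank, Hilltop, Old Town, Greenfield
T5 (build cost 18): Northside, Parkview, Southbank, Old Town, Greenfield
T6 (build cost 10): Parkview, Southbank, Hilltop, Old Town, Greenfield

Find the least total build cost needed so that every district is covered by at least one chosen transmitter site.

T4, T6 cover every district at build cost 7 + 10 = 17.
Any cover uses at least 2 transmitter sites; among all covering selections none totals below 17.

17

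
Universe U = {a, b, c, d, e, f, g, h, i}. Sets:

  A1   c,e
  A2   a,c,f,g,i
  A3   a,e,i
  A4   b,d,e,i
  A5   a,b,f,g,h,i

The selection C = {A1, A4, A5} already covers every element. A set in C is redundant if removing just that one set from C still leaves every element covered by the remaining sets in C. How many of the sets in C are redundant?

Drop A1: c uncovered — not redundant.
Drop A4: d uncovered — not redundant.
Drop A5: a, f, g, h uncovered — not redundant.
None of the sets in C is redundant.

0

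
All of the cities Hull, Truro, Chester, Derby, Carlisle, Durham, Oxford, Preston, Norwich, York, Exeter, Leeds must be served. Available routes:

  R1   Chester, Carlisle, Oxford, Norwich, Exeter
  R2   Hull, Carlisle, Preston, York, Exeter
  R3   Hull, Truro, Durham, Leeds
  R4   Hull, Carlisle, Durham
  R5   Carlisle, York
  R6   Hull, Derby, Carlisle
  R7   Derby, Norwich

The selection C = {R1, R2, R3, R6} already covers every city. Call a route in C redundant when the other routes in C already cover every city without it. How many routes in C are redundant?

Drop R1: Chester, Oxford, Norwich uncovered — not redundant.
Drop R2: Preston, York uncovered — not redundant.
Drop R3: Truro, Durham, Leeds uncovered — not redundant.
Drop R6: Derby uncovered — not redundant.
None of the routes in C is redundant.

0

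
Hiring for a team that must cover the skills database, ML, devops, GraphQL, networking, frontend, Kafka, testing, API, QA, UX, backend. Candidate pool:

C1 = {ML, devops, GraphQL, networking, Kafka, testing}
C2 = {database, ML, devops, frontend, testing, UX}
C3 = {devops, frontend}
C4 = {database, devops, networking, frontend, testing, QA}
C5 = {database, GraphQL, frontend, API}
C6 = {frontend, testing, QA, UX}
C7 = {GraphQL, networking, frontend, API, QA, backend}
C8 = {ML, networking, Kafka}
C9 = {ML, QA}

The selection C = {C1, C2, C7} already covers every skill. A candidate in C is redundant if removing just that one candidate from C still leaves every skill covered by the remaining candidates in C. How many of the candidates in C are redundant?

0

Drop C1: Kafka uncovered — not redundant.
Drop C2: database, UX uncovered — not redundant.
Drop C7: API, QA, backend uncovered — not redundant.
None of the candidates in C is redundant.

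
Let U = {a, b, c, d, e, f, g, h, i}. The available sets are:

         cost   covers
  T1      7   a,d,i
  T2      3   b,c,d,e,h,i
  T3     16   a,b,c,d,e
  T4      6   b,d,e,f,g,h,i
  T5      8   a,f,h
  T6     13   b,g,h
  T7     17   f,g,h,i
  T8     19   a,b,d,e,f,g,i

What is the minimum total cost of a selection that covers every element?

T1, T2, T4 cover every element at cost 7 + 3 + 6 = 16.
Any cover uses at least 2 sets; among all covering selections none totals below 16.

16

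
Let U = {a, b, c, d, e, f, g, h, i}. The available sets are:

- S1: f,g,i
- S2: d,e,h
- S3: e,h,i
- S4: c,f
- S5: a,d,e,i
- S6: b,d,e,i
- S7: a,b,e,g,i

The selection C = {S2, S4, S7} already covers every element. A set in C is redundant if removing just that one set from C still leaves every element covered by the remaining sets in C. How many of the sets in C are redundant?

0

Drop S2: d, h uncovered — not redundant.
Drop S4: c, f uncovered — not redundant.
Drop S7: a, b, g, i uncovered — not redundant.
None of the sets in C is redundant.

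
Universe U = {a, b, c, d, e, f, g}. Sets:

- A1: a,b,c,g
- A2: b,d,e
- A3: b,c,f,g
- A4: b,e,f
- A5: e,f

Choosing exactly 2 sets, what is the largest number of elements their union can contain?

6

Choosing A1, A2 covers {a, b, c, d, e, g} — 6 elements.
No choice of 2 sets does better; here f is left uncovered.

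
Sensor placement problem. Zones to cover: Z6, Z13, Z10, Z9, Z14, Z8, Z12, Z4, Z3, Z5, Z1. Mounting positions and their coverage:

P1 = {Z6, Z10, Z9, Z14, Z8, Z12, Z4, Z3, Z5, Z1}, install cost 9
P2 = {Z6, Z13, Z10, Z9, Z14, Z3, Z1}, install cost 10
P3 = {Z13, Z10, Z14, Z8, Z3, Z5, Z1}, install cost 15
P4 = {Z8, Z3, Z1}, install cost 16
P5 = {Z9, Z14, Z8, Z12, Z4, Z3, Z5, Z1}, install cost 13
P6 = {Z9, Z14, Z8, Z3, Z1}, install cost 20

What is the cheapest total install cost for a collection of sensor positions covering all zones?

P1, P2 cover every zone at install cost 9 + 10 = 19.
Any cover uses at least 2 sensor positions; among all covering selections none totals below 19.

19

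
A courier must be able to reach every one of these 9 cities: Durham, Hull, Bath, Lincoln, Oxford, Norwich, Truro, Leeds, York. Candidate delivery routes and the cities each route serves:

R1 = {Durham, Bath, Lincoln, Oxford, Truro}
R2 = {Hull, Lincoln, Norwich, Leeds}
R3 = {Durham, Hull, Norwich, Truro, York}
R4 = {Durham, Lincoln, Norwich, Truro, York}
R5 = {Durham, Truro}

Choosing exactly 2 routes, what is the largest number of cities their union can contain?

Choosing R1, R2 covers {Durham, Hull, Bath, Lincoln, Oxford, Norwich, Truro, Leeds} — 8 cities.
No choice of 2 routes does better; here York is left uncovered.

8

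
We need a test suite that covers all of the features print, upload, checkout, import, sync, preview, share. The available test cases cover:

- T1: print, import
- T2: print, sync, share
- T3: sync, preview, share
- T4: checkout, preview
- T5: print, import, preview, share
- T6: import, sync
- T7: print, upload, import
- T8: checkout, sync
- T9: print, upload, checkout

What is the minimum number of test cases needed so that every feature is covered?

3

T1, T3, T9 together cover {print, upload, checkout, import, sync, preview, share} — every feature.
No 2 of the 9 test cases cover everything (all 36 pairs fall short), so 3 is minimum.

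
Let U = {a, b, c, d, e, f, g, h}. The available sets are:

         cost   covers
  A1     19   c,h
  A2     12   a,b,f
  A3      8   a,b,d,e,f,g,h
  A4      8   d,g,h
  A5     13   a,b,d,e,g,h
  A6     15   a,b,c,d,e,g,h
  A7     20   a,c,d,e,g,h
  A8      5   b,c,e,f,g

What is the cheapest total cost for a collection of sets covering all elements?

13

A3, A8 cover every element at cost 8 + 5 = 13.
Any cover uses at least 2 sets; among all covering selections none totals below 13.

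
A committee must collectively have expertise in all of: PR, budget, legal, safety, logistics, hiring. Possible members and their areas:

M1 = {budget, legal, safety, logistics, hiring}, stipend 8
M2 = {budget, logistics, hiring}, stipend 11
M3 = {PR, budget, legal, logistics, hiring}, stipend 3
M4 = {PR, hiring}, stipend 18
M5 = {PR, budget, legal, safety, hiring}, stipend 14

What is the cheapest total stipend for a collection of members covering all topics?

11

M1, M3 cover every topic at stipend 8 + 3 = 11.
Any cover uses at least 2 members; among all covering selections none totals below 11.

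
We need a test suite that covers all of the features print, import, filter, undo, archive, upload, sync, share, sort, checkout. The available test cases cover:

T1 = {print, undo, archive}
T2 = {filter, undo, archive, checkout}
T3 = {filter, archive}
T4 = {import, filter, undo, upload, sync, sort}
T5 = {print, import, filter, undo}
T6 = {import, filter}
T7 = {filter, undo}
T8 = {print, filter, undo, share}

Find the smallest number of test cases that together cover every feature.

T2, T4, T8 together cover {print, import, filter, undo, archive, upload, sync, share, sort, checkout} — every feature.
No 2 of the 8 test cases cover everything (all 28 pairs fall short), so 3 is minimum.
Greedy (largest uncovered first) would take T4, T1, T2, T8 — 4 test cases — but 3 suffice.

3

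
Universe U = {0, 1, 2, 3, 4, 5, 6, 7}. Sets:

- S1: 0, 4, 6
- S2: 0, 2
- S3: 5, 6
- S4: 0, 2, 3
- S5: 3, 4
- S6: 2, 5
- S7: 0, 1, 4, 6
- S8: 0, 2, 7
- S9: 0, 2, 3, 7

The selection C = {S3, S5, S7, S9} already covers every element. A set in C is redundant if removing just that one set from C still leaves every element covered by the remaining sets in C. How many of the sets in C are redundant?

1

Drop S3: 5 uncovered — not redundant.
Drop S5: the rest still cover every element — redundant.
Drop S7: 1 uncovered — not redundant.
Drop S9: 2, 7 uncovered — not redundant.
1 redundant: S5.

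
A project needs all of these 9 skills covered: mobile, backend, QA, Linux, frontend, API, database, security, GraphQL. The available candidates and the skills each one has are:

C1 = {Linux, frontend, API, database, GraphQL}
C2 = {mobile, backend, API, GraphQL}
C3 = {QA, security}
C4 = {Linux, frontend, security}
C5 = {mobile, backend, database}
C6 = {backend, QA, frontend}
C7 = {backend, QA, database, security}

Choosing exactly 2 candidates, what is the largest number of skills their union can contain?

Choosing C1, C7 covers {backend, QA, Linux, frontend, API, database, security, GraphQL} — 8 skills.
No choice of 2 candidates does better; here mobile is left uncovered.

8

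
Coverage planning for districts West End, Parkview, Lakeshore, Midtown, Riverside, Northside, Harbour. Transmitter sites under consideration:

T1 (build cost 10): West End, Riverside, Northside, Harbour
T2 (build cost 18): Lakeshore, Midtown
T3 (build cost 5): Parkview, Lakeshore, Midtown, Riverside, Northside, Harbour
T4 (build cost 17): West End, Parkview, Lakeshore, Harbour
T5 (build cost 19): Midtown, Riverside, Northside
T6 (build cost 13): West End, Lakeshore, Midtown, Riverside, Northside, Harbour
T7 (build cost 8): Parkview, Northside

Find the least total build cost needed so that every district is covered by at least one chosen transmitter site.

T1, T3 cover every district at build cost 10 + 5 = 15.
Any cover uses at least 2 transmitter sites; among all covering selections none totals below 15.

15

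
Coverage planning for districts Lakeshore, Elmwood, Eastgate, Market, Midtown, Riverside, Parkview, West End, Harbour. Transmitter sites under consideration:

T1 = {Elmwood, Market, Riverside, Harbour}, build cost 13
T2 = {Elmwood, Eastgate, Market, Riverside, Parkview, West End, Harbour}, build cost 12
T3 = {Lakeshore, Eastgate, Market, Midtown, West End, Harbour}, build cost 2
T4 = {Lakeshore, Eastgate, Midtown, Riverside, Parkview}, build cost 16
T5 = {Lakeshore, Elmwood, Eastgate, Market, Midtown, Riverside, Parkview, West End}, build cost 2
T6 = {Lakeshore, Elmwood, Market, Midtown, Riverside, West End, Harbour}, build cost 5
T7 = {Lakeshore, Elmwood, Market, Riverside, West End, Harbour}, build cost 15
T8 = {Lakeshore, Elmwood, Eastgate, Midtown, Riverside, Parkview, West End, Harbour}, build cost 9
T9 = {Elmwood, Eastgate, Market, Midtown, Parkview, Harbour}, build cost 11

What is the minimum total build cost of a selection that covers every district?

4

T3, T5 cover every district at build cost 2 + 2 = 4.
Any cover uses at least 2 transmitter sites; among all covering selections none totals below 4.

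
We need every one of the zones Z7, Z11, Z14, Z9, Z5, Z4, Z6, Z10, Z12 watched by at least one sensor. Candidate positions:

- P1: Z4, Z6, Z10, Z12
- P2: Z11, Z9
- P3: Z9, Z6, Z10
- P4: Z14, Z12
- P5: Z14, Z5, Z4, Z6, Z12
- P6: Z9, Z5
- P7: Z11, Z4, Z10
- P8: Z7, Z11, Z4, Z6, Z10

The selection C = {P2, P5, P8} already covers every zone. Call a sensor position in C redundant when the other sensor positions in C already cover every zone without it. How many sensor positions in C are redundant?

Drop P2: Z9 uncovered — not redundant.
Drop P5: Z14, Z5, Z12 uncovered — not redundant.
Drop P8: Z7, Z10 uncovered — not redundant.
None of the sensor positions in C is redundant.

0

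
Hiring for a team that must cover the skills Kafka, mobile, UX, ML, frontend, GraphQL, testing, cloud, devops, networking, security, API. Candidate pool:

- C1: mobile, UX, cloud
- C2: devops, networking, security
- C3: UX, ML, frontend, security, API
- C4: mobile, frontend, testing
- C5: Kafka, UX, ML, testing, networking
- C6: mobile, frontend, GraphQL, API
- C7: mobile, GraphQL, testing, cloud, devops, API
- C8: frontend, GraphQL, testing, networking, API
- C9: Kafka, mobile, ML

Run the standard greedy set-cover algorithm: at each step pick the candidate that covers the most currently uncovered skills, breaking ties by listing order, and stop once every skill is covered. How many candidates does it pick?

3

Pick 1: C7 covers 6 new skills (mobile, GraphQL, testing, cloud, devops, API).
Pick 2: C3 covers 4 new skills (UX, ML, frontend, security).
Pick 3: C5 covers 2 new skills (Kafka, networking).
Greedy uses 3 candidates.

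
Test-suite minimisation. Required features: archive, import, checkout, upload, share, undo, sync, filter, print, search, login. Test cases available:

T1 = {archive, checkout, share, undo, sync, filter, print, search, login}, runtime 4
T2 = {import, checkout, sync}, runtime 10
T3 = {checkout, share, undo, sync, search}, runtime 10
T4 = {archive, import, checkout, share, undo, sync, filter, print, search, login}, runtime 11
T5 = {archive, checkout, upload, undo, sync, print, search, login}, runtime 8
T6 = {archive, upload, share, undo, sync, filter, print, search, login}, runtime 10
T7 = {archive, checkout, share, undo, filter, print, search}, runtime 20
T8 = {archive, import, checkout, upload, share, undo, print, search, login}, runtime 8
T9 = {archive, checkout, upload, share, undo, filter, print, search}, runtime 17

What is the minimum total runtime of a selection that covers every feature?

12

T1, T8 cover every feature at runtime 4 + 8 = 12.
Any cover uses at least 2 test cases; among all covering selections none totals below 12.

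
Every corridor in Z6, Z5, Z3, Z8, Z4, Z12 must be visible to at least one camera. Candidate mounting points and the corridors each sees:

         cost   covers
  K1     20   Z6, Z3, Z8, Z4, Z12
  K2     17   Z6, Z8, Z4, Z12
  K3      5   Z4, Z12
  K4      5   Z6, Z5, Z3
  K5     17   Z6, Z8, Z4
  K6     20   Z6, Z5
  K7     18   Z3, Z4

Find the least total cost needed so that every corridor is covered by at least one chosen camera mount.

K2, K4 cover every corridor at cost 17 + 5 = 22.
Any cover uses at least 2 camera mounts; among all covering selections none totals below 22.
Greedy by coverage-per-cost would pick K4, K3, K2 for 27 — worse than the optimum 22.

22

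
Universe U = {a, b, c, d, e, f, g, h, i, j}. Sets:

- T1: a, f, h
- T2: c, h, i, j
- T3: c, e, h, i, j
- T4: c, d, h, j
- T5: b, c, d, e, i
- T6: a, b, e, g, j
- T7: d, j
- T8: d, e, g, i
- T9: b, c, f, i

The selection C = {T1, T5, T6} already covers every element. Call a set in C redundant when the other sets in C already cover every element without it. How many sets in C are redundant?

0

Drop T1: f, h uncovered — not redundant.
Drop T5: c, d, i uncovered — not redundant.
Drop T6: g, j uncovered — not redundant.
None of the sets in C is redundant.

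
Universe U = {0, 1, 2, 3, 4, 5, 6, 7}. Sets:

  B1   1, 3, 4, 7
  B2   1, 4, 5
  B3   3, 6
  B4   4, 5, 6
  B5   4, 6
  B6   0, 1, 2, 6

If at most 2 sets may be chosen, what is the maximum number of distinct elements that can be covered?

Choosing B1, B6 covers {0, 1, 2, 3, 4, 6, 7} — 7 elements.
No choice of 2 sets does better; here 5 is left uncovered.

7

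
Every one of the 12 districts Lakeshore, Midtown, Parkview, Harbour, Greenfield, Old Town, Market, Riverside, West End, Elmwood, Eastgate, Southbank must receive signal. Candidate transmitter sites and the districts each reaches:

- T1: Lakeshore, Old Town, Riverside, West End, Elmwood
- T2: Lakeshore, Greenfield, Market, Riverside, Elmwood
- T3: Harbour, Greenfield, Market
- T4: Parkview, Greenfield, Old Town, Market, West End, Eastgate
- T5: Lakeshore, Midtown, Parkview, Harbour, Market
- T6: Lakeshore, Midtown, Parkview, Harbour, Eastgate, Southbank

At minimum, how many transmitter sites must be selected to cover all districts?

T1, T2, T6 together cover {Lakeshore, Midtown, Parkview, Harbour, Greenfield, Old Town, Market, Riverside, West End, Elmwood, Eastgate, Southbank} — every district.
No 2 of the 6 transmitter sites cover everything (all 15 pairs fall short), so 3 is minimum.

3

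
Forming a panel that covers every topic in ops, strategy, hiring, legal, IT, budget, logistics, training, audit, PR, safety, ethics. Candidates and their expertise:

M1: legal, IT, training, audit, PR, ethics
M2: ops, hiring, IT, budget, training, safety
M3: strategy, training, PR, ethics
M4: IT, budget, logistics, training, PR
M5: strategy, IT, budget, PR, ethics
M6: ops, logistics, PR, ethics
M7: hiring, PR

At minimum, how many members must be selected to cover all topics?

M1, M2, M3, M4 together cover {ops, strategy, hiring, legal, IT, budget, logistics, training, audit, PR, safety, ethics} — every topic.
No 3 of the 7 members cover everything (all 35 triples fall short), so 4 is minimum.

4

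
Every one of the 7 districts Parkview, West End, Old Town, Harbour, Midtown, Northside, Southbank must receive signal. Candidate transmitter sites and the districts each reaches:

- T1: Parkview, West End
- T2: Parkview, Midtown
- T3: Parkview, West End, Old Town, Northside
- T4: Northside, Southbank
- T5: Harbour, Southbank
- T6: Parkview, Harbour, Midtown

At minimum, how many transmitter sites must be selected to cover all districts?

T2, T3, T5 together cover {Parkview, West End, Old Town, Harbour, Midtown, Northside, Southbank} — every district.
No 2 of the 6 transmitter sites cover everything (all 15 pairs fall short), so 3 is minimum.

3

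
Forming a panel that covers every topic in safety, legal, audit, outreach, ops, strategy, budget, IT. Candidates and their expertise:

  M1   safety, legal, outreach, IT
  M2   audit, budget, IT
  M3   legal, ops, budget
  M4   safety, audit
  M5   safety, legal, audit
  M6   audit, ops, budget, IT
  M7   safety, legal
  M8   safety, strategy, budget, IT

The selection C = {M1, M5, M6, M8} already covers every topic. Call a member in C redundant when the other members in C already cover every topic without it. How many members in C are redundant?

Drop M1: outreach uncovered — not redundant.
Drop M5: the rest still cover every topic — redundant.
Drop M6: ops uncovered — not redundant.
Drop M8: strategy uncovered — not redundant.
1 redundant: M5.

1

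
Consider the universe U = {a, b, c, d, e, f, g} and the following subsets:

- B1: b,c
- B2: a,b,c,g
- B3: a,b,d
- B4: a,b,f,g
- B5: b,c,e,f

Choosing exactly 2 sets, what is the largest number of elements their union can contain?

Choosing B2, B5 covers {a, b, c, e, f, g} — 6 elements.
No choice of 2 sets does better; here d is left uncovered.

6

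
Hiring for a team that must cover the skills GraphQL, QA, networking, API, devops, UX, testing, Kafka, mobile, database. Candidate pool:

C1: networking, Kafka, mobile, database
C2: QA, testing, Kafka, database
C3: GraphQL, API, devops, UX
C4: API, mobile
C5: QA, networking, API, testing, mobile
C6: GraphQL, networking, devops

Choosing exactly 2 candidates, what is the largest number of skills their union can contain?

Choosing C1, C3 covers {GraphQL, networking, API, devops, UX, Kafka, mobile, database} — 8 skills.
No choice of 2 candidates does better; here QA, testing are left uncovered.

8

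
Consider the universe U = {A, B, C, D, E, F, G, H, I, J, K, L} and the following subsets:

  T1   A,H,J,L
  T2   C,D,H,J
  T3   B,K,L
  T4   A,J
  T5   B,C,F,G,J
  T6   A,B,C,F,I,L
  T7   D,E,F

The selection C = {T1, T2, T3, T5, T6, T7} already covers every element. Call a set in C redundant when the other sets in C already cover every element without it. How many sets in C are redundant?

2

Drop T1: the rest still cover every element — redundant.
Drop T2: the rest still cover every element — redundant.
Drop T3: K uncovered — not redundant.
Drop T5: G uncovered — not redundant.
Drop T6: I uncovered — not redundant.
Drop T7: E uncovered — not redundant.
2 redundant: T1, T2.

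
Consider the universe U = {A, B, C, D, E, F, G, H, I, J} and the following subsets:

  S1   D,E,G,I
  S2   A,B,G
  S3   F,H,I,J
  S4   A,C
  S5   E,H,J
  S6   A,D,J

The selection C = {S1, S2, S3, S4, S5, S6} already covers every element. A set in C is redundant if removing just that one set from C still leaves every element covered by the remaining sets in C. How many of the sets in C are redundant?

Drop S1: the rest still cover every element — redundant.
Drop S2: B uncovered — not redundant.
Drop S3: F uncovered — not redundant.
Drop S4: C uncovered — not redundant.
Drop S5: the rest still cover every element — redundant.
Drop S6: the rest still cover every element — redundant.
3 redundant: S1, S5, S6.

3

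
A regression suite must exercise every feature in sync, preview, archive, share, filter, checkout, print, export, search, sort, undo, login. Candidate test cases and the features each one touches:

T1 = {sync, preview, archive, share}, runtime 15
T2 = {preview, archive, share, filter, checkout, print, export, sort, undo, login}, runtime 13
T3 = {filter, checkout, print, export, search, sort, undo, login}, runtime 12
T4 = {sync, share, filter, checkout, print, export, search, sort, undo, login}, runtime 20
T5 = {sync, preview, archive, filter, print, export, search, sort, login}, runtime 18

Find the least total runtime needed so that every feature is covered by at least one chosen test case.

T1, T3 cover every feature at runtime 15 + 12 = 27.
Any cover uses at least 2 test cases; among all covering selections none totals below 27.
Greedy by coverage-per-runtime would pick T2, T5 for 31 — worse than the optimum 27.

27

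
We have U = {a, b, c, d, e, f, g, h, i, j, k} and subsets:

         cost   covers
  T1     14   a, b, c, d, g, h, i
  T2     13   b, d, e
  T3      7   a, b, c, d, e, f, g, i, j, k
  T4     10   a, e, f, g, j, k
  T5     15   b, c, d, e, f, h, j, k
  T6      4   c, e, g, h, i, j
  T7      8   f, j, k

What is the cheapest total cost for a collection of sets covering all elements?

11

T3, T6 cover every element at cost 7 + 4 = 11.
Any cover uses at least 2 sets; among all covering selections none totals below 11.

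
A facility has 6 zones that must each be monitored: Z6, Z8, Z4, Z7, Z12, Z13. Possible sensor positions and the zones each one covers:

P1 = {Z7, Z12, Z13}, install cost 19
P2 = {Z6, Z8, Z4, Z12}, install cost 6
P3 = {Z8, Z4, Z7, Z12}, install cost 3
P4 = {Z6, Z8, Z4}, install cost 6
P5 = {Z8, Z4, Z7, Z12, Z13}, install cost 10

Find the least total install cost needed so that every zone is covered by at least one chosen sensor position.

P2, P5 cover every zone at install cost 6 + 10 = 16.
Any cover uses at least 2 sensor positions; among all covering selections none totals below 16.

16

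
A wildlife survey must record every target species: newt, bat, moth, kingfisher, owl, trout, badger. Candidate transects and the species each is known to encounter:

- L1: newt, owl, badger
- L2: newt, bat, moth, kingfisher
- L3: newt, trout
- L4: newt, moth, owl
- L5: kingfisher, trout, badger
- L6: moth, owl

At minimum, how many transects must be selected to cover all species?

L1, L2, L3 together cover {newt, bat, moth, kingfisher, owl, trout, badger} — every species.
No 2 of the 6 transects cover everything (all 15 pairs fall short), so 3 is minimum.

3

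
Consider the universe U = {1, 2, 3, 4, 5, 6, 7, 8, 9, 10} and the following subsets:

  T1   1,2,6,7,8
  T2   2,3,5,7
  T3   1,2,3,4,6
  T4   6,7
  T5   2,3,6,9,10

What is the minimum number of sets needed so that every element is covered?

4

T1, T2, T3, T5 together cover {1, 2, 3, 4, 5, 6, 7, 8, 9, 10} — every element.
No 3 of the 5 sets cover everything (all 10 triples fall short), so 4 is minimum.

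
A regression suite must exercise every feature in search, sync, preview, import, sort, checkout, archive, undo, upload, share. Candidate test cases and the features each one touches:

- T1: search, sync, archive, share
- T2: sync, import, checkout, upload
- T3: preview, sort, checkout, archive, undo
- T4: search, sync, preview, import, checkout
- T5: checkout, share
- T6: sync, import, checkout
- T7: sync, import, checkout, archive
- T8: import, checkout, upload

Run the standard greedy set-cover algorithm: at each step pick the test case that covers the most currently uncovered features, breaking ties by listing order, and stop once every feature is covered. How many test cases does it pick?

3

Pick 1: T3 covers 5 new features (preview, sort, checkout, archive, undo).
Pick 2: T1 covers 3 new features (search, sync, share).
Pick 3: T2 covers 2 new features (import, upload).
Greedy uses 3 test cases.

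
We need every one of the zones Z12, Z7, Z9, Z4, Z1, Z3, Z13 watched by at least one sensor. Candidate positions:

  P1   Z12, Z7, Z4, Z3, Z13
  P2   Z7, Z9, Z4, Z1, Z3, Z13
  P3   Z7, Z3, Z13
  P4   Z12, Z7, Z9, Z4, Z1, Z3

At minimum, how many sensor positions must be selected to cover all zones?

P1, P2 together cover {Z12, Z7, Z9, Z4, Z1, Z3, Z13} — every zone.
No single sensor position contains all 7 zones, so 2 is optimal.

2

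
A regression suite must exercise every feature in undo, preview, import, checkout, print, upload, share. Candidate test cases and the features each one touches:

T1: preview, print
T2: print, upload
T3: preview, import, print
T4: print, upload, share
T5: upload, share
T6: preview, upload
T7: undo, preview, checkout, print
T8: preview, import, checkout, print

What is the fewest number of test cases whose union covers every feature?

3

T3, T4, T7 together cover {undo, preview, import, checkout, print, upload, share} — every feature.
No 2 of the 8 test cases cover everything (all 28 pairs fall short), so 3 is minimum.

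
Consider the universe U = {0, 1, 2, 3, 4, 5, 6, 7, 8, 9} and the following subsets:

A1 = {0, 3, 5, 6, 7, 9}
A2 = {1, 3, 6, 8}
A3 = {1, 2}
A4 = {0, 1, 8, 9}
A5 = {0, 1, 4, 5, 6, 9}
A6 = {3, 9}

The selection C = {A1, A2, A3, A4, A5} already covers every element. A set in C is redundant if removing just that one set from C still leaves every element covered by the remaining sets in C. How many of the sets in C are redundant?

2

Drop A1: 7 uncovered — not redundant.
Drop A2: the rest still cover every element — redundant.
Drop A3: 2 uncovered — not redundant.
Drop A4: the rest still cover every element — redundant.
Drop A5: 4 uncovered — not redundant.
2 redundant: A2, A4.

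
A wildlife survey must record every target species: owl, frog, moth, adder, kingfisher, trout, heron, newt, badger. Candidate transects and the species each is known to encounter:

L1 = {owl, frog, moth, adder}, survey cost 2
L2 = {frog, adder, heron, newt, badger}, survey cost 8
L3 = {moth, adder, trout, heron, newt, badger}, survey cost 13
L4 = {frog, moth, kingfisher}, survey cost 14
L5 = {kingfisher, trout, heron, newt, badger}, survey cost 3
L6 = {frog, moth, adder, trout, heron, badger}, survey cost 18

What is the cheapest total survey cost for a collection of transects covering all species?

5

L1, L5 cover every species at survey cost 2 + 3 = 5.
Any cover uses at least 2 transects; among all covering selections none totals below 5.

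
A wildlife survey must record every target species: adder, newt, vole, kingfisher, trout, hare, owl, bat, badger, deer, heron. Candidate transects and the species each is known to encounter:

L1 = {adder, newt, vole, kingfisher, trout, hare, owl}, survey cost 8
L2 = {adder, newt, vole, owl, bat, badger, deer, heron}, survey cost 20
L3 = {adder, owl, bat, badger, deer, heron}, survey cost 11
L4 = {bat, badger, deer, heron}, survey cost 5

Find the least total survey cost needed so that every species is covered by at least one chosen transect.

13

L1, L4 cover every species at survey cost 8 + 5 = 13.
Any cover uses at least 2 transects; among all covering selections none totals below 13.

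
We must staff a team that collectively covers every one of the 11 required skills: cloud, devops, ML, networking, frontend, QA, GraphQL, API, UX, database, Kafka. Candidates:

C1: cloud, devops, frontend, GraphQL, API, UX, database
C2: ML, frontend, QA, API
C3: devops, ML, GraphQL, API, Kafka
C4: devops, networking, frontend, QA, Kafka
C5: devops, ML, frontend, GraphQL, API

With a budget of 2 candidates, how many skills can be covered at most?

Choosing C1, C4 covers {cloud, devops, networking, frontend, QA, GraphQL, API, UX, database, Kafka} — 10 skills.
No choice of 2 candidates does better; here ML is left uncovered.

10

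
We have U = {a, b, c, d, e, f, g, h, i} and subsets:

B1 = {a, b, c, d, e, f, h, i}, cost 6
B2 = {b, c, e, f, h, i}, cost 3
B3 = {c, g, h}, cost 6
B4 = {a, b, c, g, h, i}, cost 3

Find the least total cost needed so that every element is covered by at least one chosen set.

B1, B4 cover every element at cost 6 + 3 = 9.
Any cover uses at least 2 sets; among all covering selections none totals below 9.

9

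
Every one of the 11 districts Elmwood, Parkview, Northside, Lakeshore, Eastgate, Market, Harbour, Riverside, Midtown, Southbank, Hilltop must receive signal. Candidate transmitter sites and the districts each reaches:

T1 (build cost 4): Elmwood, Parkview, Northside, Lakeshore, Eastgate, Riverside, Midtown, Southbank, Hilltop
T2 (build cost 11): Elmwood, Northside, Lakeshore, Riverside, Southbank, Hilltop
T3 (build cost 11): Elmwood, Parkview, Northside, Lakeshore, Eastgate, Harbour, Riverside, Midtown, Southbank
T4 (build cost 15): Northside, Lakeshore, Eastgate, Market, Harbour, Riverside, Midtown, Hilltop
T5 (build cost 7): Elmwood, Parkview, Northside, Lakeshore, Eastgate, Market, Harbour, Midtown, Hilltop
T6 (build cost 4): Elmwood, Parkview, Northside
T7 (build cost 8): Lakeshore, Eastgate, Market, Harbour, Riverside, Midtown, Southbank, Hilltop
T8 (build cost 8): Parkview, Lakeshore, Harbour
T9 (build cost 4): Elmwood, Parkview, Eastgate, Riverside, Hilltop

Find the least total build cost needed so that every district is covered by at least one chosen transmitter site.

11

T1, T5 cover every district at build cost 4 + 7 = 11.
Any cover uses at least 2 transmitter sites; among all covering selections none totals below 11.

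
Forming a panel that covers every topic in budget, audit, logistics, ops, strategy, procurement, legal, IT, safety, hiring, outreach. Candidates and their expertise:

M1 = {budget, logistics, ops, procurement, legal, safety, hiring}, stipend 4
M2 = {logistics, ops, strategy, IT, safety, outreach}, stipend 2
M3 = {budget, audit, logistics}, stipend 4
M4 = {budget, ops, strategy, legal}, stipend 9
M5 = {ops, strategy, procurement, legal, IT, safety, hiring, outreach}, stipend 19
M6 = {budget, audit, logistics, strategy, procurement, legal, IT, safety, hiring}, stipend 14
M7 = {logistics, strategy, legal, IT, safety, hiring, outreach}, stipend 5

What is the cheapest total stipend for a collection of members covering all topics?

10

M1, M2, M3 cover every topic at stipend 4 + 2 + 4 = 10.
Any cover uses at least 2 members; among all covering selections none totals below 10.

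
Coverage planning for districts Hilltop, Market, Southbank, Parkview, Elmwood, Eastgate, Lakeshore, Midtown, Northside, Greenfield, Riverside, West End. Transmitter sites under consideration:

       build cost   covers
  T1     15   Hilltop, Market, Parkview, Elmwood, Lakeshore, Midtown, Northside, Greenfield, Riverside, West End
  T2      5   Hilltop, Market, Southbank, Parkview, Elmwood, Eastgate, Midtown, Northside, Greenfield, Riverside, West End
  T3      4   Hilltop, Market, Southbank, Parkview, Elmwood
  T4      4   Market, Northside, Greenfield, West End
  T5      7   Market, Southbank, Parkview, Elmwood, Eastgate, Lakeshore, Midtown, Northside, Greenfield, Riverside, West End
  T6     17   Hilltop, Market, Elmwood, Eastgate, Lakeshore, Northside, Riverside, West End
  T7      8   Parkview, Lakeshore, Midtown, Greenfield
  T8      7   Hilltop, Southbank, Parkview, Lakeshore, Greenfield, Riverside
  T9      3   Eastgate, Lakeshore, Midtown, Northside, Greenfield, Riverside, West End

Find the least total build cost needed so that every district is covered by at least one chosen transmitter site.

T3, T9 cover every district at build cost 4 + 3 = 7.
Any cover uses at least 2 transmitter sites; among all covering selections none totals below 7.

7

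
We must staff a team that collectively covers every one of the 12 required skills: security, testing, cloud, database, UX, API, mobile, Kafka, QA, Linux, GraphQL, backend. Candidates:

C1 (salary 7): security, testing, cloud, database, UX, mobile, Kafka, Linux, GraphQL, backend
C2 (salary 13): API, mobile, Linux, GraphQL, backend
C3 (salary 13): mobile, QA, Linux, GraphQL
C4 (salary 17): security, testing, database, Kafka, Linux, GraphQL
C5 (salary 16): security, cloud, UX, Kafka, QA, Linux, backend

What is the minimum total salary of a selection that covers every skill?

33

C1, C2, C3 cover every skill at salary 7 + 13 + 13 = 33.
Any cover uses at least 3 candidates; among all covering selections none totals below 33.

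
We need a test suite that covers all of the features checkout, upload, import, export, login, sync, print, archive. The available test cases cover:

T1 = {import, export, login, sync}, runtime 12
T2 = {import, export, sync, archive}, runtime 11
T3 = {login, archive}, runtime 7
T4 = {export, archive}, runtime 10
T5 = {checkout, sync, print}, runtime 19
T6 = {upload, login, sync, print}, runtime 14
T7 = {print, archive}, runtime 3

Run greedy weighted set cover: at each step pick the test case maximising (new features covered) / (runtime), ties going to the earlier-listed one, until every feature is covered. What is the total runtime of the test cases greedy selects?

48

Pick 1: T7 adds 2 new (print, archive) at runtime 3 (ratio 2/3).
Pick 2: T1 adds 4 new (import, export, login, sync) at runtime 12 (ratio 4/12).
Pick 3: T6 adds 1 new (upload) at runtime 14 (ratio 1/14).
Pick 4: T5 adds 1 new (checkout) at runtime 19 (ratio 1/19).
Greedy total runtime: 3 + 12 + 14 + 19 = 48. (The true optimum is 44, so greedy overshoots here.)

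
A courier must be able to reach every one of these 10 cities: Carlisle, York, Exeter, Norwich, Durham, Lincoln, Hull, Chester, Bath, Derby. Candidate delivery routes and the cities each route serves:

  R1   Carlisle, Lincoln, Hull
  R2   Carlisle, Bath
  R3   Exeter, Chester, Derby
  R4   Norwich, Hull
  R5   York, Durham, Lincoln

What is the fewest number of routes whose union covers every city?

4

R2, R3, R4, R5 together cover {Carlisle, York, Exeter, Norwich, Durham, Lincoln, Hull, Chester, Bath, Derby} — every city.
No 3 of the 5 routes cover everything (all 10 triples fall short), so 4 is minimum.
Greedy (largest uncovered first) would take R1, R3, R5, R2, R4 — 5 routes — but 4 suffice.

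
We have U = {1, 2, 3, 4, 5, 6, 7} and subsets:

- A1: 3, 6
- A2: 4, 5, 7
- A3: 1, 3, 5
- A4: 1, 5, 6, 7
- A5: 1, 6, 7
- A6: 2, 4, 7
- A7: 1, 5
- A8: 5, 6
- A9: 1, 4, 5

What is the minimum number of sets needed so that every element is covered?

A1, A3, A6 together cover {1, 2, 3, 4, 5, 6, 7} — every element.
No 2 of the 9 sets cover everything (all 36 pairs fall short), so 3 is minimum.

3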